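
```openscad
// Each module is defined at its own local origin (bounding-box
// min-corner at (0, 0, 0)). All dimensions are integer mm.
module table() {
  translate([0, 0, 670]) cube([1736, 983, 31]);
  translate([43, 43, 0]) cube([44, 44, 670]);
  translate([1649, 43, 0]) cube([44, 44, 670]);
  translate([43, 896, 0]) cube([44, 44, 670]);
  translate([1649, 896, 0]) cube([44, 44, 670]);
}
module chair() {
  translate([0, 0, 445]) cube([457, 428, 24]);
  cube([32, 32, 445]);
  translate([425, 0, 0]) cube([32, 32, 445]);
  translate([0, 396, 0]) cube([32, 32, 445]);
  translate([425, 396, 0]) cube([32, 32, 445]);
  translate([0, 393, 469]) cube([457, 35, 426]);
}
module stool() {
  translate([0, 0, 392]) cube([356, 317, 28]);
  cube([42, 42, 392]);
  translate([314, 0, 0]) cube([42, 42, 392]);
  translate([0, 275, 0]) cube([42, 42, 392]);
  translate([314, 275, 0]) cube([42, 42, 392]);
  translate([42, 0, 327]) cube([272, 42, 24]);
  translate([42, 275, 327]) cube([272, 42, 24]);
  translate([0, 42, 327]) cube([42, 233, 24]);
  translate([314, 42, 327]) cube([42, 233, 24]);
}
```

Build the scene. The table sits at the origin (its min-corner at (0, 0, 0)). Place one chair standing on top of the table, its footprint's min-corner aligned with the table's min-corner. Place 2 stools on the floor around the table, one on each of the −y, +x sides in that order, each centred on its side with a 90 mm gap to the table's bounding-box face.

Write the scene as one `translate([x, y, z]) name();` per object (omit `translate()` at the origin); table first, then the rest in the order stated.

table();
translate([0, 0, 701]) chair();
translate([690, -407, 0]) stool();
translate([1826, 333, 0]) stool();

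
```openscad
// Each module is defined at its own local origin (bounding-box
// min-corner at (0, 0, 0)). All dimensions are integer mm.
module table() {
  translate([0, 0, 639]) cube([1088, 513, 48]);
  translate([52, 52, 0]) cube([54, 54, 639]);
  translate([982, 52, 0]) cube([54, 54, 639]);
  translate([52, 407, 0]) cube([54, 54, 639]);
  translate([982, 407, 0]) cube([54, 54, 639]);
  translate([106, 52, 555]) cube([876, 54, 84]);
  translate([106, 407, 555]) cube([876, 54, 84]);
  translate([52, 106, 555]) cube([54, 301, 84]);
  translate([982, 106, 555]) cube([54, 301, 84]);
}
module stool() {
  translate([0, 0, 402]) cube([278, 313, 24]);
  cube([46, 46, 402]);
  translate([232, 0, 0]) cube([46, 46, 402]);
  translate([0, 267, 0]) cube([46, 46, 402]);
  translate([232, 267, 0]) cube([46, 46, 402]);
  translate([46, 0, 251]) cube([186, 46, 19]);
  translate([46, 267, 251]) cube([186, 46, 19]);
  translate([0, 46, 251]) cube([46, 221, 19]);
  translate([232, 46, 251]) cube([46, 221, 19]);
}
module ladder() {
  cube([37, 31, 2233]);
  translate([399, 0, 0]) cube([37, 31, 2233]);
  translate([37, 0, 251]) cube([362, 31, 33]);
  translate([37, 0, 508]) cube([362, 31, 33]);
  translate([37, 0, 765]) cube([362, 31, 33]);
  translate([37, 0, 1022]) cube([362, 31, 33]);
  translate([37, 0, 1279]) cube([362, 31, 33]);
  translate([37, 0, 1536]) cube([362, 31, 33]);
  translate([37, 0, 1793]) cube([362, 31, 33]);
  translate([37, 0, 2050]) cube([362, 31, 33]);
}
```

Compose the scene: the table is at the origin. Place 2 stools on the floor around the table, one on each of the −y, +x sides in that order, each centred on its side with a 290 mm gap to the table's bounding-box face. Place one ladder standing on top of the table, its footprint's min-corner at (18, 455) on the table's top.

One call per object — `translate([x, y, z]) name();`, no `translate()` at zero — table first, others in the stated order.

table();
translate([405, -603, 0]) stool();
translate([1378, 100, 0]) stool();
translate([18, 455, 687]) ladder();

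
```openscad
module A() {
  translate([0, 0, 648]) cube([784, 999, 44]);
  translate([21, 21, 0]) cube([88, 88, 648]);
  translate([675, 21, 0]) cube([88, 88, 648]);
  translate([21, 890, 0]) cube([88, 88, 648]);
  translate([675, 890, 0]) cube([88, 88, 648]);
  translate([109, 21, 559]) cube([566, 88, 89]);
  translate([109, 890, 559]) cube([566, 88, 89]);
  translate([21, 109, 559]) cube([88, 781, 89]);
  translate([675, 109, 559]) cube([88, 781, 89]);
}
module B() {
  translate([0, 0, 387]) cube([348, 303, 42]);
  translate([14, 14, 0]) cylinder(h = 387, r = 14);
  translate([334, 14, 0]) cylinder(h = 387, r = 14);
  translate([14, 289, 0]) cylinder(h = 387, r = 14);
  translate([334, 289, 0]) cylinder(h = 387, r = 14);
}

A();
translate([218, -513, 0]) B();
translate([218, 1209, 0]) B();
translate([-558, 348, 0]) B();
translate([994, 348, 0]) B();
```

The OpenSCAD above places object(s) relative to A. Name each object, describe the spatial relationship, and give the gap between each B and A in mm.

Each stool's nearest face is 210 mm from the table's bounding box.

A is a table. B is a stool. Four stools sit around the table at the −y, +y, −x, +x sides. The gap between each stool and the table is 210 mm.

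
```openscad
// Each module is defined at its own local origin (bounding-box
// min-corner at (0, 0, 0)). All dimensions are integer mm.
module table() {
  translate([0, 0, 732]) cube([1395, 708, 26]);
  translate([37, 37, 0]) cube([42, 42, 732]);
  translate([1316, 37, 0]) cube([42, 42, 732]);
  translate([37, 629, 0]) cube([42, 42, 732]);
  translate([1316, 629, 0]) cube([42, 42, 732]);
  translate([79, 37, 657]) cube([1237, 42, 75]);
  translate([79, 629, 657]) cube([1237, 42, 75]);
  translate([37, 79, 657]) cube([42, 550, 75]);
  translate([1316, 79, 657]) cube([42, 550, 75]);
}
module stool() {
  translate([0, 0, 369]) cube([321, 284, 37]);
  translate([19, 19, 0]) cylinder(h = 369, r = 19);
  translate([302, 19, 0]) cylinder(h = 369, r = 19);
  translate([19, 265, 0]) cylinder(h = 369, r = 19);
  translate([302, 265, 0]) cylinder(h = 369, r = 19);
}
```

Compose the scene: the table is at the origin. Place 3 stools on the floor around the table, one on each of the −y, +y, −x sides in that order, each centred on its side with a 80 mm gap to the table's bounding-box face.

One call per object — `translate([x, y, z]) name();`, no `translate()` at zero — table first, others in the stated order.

table();
translate([537, -364, 0]) stool();
translate([537, 788, 0]) stool();
translate([-401, 212, 0]) stool();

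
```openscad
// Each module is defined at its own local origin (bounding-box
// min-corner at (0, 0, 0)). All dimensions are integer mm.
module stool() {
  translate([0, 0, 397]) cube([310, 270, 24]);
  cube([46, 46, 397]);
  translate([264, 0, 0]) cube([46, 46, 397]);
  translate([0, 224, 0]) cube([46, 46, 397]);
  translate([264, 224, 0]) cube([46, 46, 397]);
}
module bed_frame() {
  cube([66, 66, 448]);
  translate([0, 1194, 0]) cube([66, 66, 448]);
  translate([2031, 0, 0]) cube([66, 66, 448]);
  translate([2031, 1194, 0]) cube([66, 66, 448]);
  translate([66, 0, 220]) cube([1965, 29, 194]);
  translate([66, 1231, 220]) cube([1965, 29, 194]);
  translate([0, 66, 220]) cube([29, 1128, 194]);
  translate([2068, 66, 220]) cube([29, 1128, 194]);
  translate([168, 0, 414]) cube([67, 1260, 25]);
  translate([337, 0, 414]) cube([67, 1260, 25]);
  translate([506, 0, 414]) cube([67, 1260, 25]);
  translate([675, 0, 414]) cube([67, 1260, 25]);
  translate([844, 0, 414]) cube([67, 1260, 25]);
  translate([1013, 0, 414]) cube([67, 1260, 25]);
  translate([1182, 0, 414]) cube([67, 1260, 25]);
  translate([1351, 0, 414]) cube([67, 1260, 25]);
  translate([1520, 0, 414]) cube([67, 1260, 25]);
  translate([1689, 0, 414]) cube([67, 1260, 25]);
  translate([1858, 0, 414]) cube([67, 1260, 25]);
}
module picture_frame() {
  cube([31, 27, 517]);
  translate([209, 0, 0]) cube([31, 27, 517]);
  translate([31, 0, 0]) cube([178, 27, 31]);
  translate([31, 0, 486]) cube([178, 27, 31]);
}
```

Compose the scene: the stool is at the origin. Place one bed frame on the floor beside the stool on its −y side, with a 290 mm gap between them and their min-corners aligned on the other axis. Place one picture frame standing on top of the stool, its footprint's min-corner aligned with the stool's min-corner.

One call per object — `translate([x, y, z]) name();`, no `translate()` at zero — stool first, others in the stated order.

stool();
translate([0, -1550, 0]) bed_frame();
translate([0, 0, 421]) picture_frame();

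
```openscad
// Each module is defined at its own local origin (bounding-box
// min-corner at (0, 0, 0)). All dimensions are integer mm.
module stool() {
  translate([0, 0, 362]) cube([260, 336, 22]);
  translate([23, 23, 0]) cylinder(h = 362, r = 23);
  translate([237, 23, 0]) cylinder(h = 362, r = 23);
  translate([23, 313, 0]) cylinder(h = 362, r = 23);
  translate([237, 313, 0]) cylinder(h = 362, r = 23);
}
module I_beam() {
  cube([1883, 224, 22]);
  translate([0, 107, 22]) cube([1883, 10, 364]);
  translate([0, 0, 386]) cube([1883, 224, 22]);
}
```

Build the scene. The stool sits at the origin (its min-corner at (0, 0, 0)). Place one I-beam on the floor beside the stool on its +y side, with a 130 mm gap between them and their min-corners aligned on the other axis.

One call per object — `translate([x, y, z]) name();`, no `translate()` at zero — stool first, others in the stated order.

stool();
translate([0, 466, 0]) I_beam();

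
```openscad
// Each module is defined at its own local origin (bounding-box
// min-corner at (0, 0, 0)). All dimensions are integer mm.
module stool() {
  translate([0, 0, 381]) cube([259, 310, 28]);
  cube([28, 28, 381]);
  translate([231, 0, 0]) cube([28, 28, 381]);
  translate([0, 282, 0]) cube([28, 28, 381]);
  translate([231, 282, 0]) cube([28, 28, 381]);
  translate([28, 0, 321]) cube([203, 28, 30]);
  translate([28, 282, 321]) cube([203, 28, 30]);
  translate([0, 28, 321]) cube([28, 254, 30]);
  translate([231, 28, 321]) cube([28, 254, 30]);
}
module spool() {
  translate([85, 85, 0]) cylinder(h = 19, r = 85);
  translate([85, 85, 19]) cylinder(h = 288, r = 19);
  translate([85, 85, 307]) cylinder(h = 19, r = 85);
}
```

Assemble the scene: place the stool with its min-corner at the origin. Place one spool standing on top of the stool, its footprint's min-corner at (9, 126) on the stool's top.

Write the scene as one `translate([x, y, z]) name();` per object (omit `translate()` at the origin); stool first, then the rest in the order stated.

stool();
translate([9, 126, 409]) spool();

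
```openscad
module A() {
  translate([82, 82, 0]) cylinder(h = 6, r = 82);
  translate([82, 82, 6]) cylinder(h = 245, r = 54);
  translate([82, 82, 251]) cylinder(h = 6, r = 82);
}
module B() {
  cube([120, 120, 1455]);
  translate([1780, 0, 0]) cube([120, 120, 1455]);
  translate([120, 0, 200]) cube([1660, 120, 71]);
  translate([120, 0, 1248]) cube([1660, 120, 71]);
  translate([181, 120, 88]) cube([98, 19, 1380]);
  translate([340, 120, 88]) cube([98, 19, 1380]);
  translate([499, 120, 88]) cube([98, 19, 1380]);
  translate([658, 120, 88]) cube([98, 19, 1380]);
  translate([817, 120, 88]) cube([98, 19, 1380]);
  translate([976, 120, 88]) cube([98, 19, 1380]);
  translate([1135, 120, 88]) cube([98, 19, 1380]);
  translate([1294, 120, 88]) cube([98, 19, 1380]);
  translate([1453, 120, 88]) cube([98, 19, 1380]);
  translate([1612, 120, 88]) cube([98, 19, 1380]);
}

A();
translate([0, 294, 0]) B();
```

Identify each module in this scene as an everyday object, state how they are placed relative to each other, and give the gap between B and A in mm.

The fence section's nearest face is 130 mm from the spool's +y face.

A is a spool. B is a fence section. The fence section is on the floor beside the spool on its +y side. The gap between the fence section and the spool is 130 mm.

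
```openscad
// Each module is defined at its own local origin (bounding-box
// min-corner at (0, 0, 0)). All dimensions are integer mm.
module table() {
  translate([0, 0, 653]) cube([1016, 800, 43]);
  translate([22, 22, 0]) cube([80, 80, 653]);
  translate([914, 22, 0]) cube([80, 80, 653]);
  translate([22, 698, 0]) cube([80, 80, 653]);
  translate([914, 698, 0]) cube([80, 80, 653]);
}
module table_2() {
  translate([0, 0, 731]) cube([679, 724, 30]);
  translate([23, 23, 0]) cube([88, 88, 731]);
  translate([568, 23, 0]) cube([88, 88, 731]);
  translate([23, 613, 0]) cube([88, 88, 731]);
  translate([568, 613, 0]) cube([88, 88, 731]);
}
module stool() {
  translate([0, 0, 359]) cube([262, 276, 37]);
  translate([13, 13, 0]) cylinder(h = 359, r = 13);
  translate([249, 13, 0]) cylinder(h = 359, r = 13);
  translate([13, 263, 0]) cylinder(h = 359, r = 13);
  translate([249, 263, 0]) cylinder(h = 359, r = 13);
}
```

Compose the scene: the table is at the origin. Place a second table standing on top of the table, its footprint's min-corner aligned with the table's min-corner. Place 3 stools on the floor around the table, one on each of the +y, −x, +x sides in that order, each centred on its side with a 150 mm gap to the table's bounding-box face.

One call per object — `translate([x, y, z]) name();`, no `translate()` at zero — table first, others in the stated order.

table();
translate([0, 0, 696]) table_2();
translate([377, 950, 0]) stool();
translate([-412, 262, 0]) stool();
translate([1166, 262, 0]) stool();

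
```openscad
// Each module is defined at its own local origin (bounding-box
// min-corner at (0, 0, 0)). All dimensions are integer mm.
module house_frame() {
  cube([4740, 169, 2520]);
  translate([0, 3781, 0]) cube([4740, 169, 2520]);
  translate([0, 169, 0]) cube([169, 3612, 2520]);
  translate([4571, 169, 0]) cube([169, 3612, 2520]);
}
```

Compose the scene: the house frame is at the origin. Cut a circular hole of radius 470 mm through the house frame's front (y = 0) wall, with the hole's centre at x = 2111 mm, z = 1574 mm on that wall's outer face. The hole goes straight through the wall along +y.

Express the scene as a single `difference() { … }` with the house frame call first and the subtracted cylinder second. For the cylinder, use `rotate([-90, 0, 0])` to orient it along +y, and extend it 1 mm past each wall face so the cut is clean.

difference() {
  house_frame();
  translate([2111, -1, 1574]) rotate([-90, 0, 0]) cylinder(h = 171, r = 470);
}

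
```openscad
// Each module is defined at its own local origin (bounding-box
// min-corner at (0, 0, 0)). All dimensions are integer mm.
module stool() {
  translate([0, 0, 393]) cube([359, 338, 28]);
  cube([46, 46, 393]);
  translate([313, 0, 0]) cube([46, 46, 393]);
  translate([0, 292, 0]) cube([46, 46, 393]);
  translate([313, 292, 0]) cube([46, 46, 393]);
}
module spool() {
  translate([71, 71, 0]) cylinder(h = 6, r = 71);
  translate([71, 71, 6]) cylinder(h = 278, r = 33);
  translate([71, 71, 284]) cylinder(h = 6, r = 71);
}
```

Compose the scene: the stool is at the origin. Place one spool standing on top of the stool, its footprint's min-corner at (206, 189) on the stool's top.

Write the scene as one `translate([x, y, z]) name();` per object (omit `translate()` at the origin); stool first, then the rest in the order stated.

stool();
translate([206, 189, 421]) spool();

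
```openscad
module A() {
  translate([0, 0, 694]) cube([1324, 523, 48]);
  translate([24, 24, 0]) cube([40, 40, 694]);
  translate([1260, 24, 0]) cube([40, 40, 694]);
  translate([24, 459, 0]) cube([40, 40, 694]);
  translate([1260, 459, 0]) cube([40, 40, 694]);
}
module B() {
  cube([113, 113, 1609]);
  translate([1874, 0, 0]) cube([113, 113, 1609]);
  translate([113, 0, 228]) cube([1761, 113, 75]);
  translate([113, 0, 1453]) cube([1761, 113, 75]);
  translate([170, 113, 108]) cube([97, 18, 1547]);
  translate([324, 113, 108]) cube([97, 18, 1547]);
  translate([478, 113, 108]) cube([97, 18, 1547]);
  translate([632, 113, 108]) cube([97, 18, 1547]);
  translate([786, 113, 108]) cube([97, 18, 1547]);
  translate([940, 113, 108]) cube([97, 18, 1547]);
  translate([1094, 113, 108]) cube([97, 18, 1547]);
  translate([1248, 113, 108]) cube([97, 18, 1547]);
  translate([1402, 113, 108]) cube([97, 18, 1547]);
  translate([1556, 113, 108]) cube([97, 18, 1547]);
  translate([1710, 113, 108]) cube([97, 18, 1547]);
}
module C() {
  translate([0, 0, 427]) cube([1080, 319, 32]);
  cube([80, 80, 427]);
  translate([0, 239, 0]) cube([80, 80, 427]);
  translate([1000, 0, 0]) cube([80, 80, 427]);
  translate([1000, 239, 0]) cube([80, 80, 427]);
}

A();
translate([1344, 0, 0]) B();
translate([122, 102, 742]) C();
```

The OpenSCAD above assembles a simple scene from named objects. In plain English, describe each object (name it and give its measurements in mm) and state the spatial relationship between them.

A is a table with a 1324×523 mm rectangular top, 48 mm thick, top surface at z = 742 mm, supported by four 40×40 mm square legs, each inset 24 mm from the nearest pair of top edges, running from the floor.

B is a fence section. Two 113×113 mm posts, 1609 mm tall, stand on the floor with a clear span of 1761 mm between their inner faces. Two horizontal rails of 113×75 mm section span the gap between the posts with their undersides at z = 228 mm and z = 1453 mm, flush with the posts' −y face. 11 pickets, each 97 mm wide, 18 mm thick and 1547 mm tall, are fixed to the +y face of the rails with their bottoms at z = 108 mm, evenly spaced across the span with equal gaps (rounded down to the nearest mm) at the −x end and between each pair — any rounding remainder accumulates at the +x end.

C is a long wooden bench with a 1080 mm (x) × 319 mm (y) seat, 32 mm thick, its top surface 459 mm above the floor. Four 80 mm square legs at the seat corners, flush with the edges, run from z = 0 to the seat underside.

The fence section is on the floor beside the table on its +x side. The bench is on top of the table, centred.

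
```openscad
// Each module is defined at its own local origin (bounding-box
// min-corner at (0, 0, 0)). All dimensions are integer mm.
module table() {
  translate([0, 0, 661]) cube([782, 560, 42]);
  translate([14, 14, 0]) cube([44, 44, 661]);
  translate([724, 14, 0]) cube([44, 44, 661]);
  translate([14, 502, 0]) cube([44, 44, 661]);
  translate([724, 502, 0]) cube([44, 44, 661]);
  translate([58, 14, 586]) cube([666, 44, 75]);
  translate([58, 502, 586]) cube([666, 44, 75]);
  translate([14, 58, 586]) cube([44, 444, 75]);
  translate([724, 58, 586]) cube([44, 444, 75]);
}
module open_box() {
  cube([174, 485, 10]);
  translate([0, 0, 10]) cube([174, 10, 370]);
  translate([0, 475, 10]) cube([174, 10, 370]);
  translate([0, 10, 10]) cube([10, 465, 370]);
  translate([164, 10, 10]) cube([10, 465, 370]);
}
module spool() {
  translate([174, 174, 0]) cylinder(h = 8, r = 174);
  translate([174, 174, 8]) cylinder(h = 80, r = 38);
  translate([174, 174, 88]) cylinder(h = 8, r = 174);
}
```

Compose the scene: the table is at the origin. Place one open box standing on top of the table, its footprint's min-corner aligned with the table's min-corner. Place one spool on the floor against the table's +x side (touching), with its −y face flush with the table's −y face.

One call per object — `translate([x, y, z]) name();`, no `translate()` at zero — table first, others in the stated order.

table();
translate([0, 0, 703]) open_box();
translate([782, 0, 0]) spool();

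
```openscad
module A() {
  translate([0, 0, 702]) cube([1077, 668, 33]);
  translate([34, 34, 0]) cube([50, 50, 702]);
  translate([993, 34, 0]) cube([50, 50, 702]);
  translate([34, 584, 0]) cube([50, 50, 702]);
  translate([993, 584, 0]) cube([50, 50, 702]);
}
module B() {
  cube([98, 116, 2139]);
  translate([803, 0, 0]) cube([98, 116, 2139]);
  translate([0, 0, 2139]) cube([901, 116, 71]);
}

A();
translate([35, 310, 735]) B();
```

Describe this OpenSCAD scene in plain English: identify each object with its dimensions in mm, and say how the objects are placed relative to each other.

A is a rectangular dining table. The top is 1077×668×33 mm with its upper surface at z = 735 mm. It stands on four 50×50 mm square legs, each inset 34 mm from the nearest pair of top edges, running from the floor to the underside of the top.

B is a rectangular door frame: two vertical jambs of 98×116 mm section, 2139 mm tall, with a clear opening 705 mm wide between their inner faces. A header 71 mm tall and 116 mm deep lies on top of the jambs and spans the full outside width.

The door frame is on top of the table.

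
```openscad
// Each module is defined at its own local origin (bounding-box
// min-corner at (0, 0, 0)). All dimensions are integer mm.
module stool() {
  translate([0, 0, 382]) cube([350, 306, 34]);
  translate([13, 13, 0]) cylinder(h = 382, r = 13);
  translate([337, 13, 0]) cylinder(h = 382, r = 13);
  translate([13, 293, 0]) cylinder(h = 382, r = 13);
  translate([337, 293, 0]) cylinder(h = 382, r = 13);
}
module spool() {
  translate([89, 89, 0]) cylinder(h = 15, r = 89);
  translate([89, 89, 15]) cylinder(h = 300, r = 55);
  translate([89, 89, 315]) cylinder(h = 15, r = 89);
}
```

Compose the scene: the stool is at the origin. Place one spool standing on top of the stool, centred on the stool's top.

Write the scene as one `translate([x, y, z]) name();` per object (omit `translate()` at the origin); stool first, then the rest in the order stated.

stool();
translate([86, 64, 416]) spool();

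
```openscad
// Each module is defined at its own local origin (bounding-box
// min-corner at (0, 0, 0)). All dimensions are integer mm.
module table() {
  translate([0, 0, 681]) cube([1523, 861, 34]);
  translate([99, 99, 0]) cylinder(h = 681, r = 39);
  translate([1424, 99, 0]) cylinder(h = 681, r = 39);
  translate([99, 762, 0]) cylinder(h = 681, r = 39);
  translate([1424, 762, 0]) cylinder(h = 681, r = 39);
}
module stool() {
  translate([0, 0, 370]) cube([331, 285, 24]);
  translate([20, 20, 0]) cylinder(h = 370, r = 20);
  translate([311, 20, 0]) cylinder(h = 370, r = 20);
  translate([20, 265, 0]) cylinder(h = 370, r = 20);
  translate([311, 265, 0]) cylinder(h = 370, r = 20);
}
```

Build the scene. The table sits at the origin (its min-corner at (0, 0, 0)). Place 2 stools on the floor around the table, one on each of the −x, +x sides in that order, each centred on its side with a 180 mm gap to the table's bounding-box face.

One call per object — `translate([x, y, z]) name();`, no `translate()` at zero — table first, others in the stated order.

table();
translate([-511, 288, 0]) stool();
translate([1703, 288, 0]) stool();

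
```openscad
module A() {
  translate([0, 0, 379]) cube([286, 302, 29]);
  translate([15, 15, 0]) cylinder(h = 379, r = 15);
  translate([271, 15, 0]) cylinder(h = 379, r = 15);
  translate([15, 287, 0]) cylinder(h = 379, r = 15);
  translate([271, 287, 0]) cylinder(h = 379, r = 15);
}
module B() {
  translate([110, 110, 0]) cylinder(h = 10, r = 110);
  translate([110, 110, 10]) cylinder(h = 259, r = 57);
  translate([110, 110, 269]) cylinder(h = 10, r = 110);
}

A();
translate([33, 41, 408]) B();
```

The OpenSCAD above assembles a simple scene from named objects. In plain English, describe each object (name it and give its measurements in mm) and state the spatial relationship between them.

A is a four-legged stool. The seat is 286×302 mm, 29 mm thick, top at z = 408 mm. It stands on four round legs, each 30 mm in diameter, from z = 0 to the seat underside, each leg's axis is inset half a diameter from the nearest pair of seat edges (so the leg's bounding box is flush with the corner).

B is a spool: two coaxial disc flanges of radius 110 mm and thickness 10 mm, joined by a core cylinder of radius 57 mm and height 259 mm. The lower flange rests on z = 0 and the three cylinders share a vertical axis.

The spool is on top of the stool, centred.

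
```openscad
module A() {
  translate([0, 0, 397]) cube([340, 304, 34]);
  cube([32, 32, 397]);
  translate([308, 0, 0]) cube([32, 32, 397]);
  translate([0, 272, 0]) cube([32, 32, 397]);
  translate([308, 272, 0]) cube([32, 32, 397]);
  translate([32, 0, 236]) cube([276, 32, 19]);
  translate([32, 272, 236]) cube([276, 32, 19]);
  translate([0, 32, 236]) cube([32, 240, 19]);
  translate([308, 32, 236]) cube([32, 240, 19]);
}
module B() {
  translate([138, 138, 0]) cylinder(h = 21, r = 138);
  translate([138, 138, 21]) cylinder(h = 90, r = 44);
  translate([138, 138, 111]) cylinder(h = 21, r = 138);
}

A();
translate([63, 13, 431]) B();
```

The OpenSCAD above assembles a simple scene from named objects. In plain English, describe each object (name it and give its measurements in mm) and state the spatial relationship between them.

A is a four-legged stool. The seat is a 340×304×34 mm slab whose top surface is at z = 431 mm; four square legs, each 32×32 mm in cross-section, run from the floor (z = 0) to the underside of the seat, each flush with a corner of the seat. Four stretchers, 32 mm wide and 19 mm tall, connect adjacent legs with their undersides at z = 236 mm, each running between the inner faces of the legs it joins and aligned with the legs' outer faces on the other axis.

B is a spool: two coaxial disc flanges of radius 138 mm and thickness 21 mm, joined by a core cylinder of radius 44 mm and height 90 mm. The lower flange rests on z = 0 and the three cylinders share a vertical axis.

The spool is on top of the stool.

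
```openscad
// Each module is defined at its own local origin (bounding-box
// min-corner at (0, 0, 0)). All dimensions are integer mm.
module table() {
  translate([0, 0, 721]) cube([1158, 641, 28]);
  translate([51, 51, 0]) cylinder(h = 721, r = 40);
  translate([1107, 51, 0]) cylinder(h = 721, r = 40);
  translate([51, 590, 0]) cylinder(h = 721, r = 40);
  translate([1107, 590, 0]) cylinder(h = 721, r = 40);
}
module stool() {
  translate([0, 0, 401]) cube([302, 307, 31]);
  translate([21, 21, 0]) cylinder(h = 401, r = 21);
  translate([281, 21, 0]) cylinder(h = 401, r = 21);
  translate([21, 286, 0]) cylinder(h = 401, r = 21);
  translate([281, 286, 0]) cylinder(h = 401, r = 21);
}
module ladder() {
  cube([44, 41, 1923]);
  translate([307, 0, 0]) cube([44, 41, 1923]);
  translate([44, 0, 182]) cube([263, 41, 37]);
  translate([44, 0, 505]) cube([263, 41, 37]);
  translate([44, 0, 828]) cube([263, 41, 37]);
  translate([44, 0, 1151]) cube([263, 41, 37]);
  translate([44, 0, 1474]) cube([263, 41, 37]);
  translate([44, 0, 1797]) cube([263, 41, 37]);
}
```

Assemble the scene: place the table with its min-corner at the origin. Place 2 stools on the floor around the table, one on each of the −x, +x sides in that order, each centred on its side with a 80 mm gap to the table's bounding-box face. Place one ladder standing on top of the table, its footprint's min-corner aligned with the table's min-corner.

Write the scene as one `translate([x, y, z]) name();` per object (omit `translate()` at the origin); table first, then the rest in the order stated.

table();
translate([-382, 167, 0]) stool();
translate([1238, 167, 0]) stool();
translate([0, 0, 749]) ladder();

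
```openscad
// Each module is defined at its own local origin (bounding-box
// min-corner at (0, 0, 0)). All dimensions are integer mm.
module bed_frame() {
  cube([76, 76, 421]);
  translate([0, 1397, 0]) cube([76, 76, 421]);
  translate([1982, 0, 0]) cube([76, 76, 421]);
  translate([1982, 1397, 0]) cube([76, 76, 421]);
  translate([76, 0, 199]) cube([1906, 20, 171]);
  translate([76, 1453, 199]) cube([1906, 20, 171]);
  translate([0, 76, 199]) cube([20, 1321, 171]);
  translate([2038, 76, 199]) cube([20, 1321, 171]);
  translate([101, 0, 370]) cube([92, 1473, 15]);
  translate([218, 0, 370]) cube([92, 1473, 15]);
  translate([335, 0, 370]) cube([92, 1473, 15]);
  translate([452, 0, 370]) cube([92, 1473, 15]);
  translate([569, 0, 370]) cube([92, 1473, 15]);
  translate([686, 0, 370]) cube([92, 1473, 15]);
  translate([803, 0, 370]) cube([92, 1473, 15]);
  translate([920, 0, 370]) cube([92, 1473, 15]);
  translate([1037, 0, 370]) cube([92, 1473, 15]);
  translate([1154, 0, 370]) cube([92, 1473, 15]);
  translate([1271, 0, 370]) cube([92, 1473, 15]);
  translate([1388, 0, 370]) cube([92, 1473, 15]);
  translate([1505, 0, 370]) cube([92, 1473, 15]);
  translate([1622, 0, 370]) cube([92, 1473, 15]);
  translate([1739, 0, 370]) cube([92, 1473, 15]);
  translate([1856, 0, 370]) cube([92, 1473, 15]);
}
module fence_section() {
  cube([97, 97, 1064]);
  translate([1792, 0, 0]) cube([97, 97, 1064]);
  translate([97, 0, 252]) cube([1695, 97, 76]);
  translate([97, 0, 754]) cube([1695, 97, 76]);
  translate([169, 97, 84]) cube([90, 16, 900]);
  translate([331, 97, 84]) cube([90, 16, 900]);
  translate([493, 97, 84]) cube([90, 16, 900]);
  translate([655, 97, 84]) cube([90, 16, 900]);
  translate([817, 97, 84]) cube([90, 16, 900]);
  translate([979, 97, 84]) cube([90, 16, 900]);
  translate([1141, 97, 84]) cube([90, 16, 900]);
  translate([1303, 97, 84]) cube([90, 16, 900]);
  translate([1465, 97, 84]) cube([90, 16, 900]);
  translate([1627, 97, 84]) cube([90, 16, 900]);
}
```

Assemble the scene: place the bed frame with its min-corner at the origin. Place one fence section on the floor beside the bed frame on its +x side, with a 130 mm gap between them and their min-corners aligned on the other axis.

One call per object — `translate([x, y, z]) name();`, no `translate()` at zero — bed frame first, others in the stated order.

bed_frame();
translate([2188, 0, 0]) fence_section();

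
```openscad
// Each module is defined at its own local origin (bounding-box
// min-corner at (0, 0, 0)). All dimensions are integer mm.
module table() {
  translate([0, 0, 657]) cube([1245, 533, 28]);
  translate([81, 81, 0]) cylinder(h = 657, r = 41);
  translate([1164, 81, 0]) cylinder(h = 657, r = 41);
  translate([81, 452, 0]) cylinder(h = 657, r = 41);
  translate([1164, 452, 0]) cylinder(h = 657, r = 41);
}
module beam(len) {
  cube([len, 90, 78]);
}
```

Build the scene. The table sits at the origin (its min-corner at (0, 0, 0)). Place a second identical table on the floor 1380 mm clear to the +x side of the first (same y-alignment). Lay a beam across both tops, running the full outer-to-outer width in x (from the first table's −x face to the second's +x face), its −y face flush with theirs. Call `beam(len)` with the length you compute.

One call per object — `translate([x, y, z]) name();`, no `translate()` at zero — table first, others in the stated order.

table();
translate([2625, 0, 0]) table();
translate([0, 0, 685]) beam(3870);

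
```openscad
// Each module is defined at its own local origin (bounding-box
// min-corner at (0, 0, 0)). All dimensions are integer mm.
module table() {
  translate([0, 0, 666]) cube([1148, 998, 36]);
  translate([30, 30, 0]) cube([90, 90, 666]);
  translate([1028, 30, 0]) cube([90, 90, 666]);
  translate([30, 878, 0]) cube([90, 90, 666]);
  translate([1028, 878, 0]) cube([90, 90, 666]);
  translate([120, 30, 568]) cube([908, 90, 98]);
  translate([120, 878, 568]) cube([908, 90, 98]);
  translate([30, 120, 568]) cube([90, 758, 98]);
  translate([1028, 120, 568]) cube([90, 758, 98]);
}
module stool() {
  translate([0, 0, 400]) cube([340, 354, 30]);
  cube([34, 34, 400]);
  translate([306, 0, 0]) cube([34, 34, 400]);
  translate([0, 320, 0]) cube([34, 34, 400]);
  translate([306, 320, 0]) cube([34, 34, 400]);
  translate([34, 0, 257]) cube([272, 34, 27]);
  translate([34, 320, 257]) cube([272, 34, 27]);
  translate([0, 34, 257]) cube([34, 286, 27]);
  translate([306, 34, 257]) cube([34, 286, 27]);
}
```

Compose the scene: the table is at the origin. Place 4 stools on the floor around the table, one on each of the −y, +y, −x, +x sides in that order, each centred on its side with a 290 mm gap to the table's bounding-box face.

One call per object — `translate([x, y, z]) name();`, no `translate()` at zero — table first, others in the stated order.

table();
translate([404, -644, 0]) stool();
translate([404, 1288, 0]) stool();
translate([-630, 322, 0]) stool();
translate([1438, 322, 0]) stool();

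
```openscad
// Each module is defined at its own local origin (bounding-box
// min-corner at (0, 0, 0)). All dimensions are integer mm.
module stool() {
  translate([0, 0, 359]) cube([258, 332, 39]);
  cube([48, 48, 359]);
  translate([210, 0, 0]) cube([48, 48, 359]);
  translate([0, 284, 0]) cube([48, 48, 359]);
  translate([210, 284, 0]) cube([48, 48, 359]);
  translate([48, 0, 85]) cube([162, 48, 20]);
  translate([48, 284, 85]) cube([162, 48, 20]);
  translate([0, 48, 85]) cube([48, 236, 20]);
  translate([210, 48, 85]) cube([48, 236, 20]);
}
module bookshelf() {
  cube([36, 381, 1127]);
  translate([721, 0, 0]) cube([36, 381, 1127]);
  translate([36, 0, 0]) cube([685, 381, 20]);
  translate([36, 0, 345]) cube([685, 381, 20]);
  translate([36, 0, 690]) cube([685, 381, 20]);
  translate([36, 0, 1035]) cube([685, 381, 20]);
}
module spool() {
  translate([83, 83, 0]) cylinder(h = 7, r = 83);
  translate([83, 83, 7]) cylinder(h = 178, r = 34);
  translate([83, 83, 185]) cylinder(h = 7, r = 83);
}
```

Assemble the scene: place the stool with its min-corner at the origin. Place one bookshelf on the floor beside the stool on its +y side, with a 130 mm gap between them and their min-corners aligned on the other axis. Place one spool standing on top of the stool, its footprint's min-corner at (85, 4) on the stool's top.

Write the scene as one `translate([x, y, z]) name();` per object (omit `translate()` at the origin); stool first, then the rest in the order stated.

stool();
translate([0, 462, 0]) bookshelf();
translate([85, 4, 398]) spool();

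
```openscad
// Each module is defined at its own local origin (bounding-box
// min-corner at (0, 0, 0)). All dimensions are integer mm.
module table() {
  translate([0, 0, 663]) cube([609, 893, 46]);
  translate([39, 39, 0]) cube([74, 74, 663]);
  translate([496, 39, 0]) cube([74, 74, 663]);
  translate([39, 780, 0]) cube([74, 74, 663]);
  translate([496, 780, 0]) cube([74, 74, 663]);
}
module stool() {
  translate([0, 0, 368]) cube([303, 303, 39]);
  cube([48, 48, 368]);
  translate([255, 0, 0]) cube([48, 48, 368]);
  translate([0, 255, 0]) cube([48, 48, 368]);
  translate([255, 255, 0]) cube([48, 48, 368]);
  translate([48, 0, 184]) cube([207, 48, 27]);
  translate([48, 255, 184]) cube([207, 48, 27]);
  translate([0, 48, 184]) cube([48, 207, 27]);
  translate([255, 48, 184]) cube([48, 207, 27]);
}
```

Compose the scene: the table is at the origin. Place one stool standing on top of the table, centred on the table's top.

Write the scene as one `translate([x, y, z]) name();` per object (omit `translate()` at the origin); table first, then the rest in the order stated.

table();
translate([153, 295, 709]) stool();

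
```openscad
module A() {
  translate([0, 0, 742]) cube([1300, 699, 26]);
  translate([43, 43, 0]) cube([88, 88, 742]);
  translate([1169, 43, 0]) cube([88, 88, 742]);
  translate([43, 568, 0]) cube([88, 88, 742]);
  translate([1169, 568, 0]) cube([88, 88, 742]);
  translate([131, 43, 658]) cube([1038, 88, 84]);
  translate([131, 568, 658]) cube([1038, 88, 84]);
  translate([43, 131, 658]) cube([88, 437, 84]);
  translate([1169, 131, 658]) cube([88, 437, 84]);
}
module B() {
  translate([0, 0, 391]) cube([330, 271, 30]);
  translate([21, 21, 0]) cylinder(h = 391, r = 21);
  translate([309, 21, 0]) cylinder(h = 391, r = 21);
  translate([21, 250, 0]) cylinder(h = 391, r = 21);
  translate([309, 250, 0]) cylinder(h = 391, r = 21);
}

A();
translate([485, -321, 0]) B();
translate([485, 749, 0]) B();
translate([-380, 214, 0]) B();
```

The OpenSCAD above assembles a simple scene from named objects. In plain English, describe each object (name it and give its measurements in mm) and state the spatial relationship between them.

A is a table with a 1300×699 mm rectangular top, 26 mm thick, top surface at z = 768 mm, supported by four 88×88 mm square legs, each inset 43 mm from the nearest pair of top edges, running from the floor. Four apron rails, 88 mm thick and 84 mm tall, run between adjacent legs with their top edges flush with the underside of the top and their outer faces flush with the legs' outer faces.

B is a four-legged stool. The seat is 330×271 mm, 30 mm thick, top at z = 421 mm. It stands on four round legs, each 42 mm in diameter, from z = 0 to the seat underside, each leg's axis is inset half a diameter from the nearest pair of seat edges (so the leg's bounding box is flush with the corner).

Three stools sit around the table at the −y, +y, −x sides.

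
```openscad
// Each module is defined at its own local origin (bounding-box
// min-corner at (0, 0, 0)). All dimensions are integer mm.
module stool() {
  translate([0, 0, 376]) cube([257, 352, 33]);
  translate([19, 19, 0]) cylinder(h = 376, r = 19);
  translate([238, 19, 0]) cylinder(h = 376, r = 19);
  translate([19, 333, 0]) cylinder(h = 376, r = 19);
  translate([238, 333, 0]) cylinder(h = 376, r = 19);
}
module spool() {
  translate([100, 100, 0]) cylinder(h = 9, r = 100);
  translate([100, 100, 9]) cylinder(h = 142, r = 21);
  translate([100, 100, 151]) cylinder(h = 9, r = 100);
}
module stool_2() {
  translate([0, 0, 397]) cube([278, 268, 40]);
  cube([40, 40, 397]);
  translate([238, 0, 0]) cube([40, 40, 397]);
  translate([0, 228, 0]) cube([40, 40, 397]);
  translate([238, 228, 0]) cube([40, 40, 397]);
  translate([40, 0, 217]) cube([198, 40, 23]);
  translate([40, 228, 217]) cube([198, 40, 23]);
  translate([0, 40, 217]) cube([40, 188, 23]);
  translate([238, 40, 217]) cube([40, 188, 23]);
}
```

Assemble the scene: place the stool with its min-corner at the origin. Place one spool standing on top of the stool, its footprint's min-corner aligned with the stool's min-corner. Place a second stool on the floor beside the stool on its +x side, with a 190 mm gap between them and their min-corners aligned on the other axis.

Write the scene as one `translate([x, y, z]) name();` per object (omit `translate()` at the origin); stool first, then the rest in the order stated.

stool();
translate([0, 0, 409]) spool();
translate([447, 0, 0]) stool_2();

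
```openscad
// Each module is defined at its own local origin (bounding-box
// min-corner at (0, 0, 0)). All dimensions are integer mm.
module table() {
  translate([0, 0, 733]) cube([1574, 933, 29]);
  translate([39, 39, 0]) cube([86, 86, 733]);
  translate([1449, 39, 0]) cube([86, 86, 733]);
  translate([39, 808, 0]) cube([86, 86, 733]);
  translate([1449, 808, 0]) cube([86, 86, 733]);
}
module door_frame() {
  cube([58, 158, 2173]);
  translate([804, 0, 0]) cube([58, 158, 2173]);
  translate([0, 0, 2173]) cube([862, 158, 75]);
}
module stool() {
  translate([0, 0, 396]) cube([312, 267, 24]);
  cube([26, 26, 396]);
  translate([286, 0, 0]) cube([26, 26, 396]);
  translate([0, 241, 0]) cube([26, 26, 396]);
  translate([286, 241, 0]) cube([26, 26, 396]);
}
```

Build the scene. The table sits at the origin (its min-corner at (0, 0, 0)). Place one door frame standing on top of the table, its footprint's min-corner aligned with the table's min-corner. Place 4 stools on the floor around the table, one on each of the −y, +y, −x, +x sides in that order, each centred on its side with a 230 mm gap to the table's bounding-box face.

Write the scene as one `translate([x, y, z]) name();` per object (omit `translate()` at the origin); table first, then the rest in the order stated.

table();
translate([0, 0, 762]) door_frame();
translate([631, -497, 0]) stool();
translate([631, 1163, 0]) stool();
translate([-542, 333, 0]) stool();
translate([1804, 333, 0]) stool();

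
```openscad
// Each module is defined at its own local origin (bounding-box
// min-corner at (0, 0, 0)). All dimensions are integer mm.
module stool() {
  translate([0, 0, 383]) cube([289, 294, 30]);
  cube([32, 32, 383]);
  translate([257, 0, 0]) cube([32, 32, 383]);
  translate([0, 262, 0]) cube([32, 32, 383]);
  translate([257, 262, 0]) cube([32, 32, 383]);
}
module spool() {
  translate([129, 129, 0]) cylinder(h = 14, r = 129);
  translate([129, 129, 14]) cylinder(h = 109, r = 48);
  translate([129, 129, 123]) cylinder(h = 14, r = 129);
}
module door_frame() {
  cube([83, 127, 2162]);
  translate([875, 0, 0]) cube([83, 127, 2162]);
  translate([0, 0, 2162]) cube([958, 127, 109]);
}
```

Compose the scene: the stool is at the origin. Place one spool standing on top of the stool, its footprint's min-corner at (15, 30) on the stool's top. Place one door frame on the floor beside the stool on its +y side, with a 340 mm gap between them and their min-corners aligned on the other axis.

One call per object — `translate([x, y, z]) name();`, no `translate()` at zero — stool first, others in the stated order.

stool();
translate([15, 30, 413]) spool();
translate([0, 634, 0]) door_frame();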